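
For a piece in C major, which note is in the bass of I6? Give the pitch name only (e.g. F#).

E

I in C major has root C; the chord is C-E-G.
The figure 6 means first inversion — the third is in the bass.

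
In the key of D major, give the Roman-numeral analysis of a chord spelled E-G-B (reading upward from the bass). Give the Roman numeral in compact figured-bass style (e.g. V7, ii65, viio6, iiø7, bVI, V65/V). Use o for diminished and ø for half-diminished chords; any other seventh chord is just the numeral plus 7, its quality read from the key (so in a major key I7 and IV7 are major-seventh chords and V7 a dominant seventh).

The pitches E-G-B form a minor triad rooted on E.
E is scale degree 2 in D major, and a minor triad on that degree is written ii.

ii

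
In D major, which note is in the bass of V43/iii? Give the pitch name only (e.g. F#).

G#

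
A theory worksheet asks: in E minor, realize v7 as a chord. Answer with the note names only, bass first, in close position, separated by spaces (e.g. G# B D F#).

B D F# A

In E minor, the fifth degree is B, and the diatonic chord built there is a minor seventh chord.
Stacking thirds from B gives B-D-F#-A.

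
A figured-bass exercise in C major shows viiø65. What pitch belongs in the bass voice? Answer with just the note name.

viiø in C major has root B; the chord is B-D-F-A.
The figure 65 means first inversion — the third is in the bass.

D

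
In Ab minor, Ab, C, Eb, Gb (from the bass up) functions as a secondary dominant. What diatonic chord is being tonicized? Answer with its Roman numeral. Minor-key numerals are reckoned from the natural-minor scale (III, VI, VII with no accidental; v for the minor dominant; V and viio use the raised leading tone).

The chord is a dominant seventh chord on Ab.
A dominant resolves down a perfect fifth: Ab → Db. In Ab minor, Db is scale degree 4, i.e. iv.

iv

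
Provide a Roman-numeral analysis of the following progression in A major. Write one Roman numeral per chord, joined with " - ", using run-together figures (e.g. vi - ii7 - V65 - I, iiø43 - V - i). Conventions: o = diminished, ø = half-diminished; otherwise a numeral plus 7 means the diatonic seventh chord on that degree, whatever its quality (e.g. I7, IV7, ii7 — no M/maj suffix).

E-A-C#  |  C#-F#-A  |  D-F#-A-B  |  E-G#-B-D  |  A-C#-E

I64 - vi64 - ii65 - V7 - I

E-A-C#: root A is the tonic; major triad there is I64.
C#-F#-A has root F#, degree 6 in A major, so vi64.
D-F#-A-B: minor seventh chord on B = scale degree 2 → ii65.
E-G#-B-D: root E is the dominant; dominant seventh chord there is V7.
A-C#-E: root A is the tonic; major triad there is I.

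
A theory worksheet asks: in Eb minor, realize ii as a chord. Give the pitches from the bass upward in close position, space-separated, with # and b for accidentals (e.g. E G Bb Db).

Scale degree 2 in Eb minor is F; here the chord built on it is altered to a minor triad. ii is the minor supertonic, borrowed from the parallel major (the Dorian ii).
So the chord is F-Ab-C, a minor triad.

F Ab C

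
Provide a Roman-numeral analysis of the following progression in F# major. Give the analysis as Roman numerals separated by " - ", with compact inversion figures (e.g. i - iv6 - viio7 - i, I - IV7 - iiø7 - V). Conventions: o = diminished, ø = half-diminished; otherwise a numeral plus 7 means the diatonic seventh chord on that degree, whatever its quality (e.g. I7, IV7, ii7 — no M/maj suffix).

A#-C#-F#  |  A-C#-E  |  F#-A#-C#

I6 - bIII - I

A#-C#-F#: root F# is the tonic; major triad there is I6.
A-C#-E: A with this quality isn't in the key; it's bIII, borrowed from the parallel minor.
F#-A#-C#: root F# is the tonic; major triad there is I.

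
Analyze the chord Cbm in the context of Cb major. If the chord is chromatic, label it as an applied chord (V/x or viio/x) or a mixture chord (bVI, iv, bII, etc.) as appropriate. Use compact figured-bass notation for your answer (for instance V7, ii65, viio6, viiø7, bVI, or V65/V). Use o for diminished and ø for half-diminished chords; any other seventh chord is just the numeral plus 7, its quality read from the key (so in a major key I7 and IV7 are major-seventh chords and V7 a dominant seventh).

i

The pitches Cb-Ebb-Gb form a minor triad rooted on Cb.
Cb is the first degree of Cb major. This is the minor tonic, borrowed from the parallel minor.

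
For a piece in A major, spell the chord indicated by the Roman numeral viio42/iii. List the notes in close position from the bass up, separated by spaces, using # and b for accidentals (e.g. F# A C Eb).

A B# D# F#

The slash marks an applied leading-tone chord: viio of iii. In A major, iii is C#, so the leading tone to it is B#, a half step below.
Building a fully diminished seventh chord on B# gives B#-D#-F#-A.
With the 42 figure the chord is in third inversion; from the bass A upward in close position it reads A-B#-D#-F#.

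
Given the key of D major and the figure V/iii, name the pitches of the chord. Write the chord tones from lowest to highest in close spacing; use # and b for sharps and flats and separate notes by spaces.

C# E# G#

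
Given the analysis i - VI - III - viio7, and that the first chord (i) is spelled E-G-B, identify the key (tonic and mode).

i is given as E-G-B — a minor triad with root E.
If E is scale degree 1 and the mode makes that degree carry a minor triad, the tonic is E and the mode is minor.

E minor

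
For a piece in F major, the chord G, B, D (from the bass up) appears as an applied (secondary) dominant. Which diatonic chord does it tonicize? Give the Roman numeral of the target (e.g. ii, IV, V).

The chord is a major triad on G.
A dominant resolves down a perfect fifth: G → C. In F major, C is scale degree 5, i.e. V.

V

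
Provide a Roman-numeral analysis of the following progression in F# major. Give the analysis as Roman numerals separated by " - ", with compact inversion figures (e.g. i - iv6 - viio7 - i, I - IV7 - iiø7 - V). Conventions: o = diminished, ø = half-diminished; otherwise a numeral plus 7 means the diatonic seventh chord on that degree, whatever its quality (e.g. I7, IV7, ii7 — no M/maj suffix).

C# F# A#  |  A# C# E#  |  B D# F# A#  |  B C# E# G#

C#-F#-A# has root F#, degree 1 in F# major, so I64.
A#-C#-E# has root A#, degree 3 in F# major, so iii.
B-D#-F#-A#: root B is the subdominant; major seventh chord there is IV7.
B-C#-E#-G#: dominant seventh chord on C# = scale degree 5 → V42.

I64 - iii - IV7 - V42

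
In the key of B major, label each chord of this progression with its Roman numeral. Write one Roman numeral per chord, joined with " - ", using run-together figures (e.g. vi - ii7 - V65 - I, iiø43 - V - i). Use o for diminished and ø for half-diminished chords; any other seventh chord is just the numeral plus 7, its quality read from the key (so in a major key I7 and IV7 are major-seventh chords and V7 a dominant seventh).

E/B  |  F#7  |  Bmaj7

E/B: major triad on E = scale degree 4 → IV64.
F#7: dominant seventh chord on F# = scale degree 5 → V7.
Bmaj7: major seventh chord on B = scale degree 1 → I7.

IV64 - V7 - I7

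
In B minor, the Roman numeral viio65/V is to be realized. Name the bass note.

G#

The applied chord viio65/V is rooted on E#: E#-G#-B-D.
The figure 65 means first inversion — the third is in the bass.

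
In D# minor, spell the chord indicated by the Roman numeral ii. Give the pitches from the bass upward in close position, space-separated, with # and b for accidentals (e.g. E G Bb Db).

E# G# B#

ii is the minor supertonic, borrowed from the parallel major (the Dorian ii). In D# minor that root is E#.
So the chord is E#-G#-B#.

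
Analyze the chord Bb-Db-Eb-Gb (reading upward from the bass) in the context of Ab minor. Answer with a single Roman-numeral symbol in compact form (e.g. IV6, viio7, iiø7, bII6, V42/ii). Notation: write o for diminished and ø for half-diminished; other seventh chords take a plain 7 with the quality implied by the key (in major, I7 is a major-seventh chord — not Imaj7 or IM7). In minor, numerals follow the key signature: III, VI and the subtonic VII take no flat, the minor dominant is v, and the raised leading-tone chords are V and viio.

v43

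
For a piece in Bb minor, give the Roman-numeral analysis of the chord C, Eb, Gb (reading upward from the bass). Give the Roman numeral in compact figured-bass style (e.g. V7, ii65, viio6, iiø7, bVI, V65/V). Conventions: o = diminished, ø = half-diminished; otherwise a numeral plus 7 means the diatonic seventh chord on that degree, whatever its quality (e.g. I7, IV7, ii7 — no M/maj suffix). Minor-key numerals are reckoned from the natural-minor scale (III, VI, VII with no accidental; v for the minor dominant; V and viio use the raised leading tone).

iio

Stacked in thirds the chord is C-Eb-Gb: a diminished triad on C.
C is scale degree 2 in Bb minor, and a diminished triad on that degree is written iio.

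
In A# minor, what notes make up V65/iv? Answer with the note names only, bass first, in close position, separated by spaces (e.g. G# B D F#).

C## E# G# A#

The slash means an applied dominant: we want the dominant of iv. In A# minor, iv is D# minor, and its dominant is built on A#.
Building a dominant seventh chord on A# gives A#-C##-E#-G#.
The figured bass 65 indicates first inversion, placing the third (C##) in the bass: C##-E#-G#-A#.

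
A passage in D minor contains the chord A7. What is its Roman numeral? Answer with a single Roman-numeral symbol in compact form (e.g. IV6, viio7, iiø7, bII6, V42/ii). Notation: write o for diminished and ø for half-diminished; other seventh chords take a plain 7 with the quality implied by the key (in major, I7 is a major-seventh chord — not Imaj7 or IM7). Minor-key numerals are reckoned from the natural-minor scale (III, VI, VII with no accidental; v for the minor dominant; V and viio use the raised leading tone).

V7

The pitches A-C#-E-G form a dominant seventh chord rooted on A.
In D minor, A is the dominant; the diatonic dominant seventh chord there is V7.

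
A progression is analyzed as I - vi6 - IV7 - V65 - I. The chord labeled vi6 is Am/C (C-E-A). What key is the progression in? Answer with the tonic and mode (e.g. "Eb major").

vi6 is given as C-E-A — a minor triad with root A.
vi6 on A implies A is the submediant; that puts the tonic at C, and the lowercase numeral fits major mode.

C major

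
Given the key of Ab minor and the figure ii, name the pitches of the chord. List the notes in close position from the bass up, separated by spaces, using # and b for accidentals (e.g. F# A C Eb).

Scale degree 2 in Ab minor is Bb; here the chord built on it is altered to a minor triad. ii is the minor supertonic, borrowed from the parallel major (the Dorian ii).
So the chord is Bb-Db-F.

Bb Db F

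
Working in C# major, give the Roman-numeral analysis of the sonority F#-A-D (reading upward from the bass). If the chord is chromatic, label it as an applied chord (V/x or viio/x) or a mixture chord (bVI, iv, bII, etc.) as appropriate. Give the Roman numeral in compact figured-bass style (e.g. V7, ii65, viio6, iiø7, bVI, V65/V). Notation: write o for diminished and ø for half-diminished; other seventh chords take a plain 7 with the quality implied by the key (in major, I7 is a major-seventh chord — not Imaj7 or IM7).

Stacked in thirds the chord is D-F#-A: a major triad on D.
D is the lowered second degree of C# major (diatonic 2 would be D#). This is the Neapolitan sixth — a major triad on the lowered second degree, here in its customary first inversion.
With F# in the bass the chord is in first inversion, so the figured bass is 6.

bII6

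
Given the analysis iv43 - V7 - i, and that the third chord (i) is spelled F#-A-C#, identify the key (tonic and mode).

i is given as F#-A-C# — a minor triad with root F#.
If F# is scale degree 1 and the mode makes that degree carry a minor triad, the tonic is F# and the mode is minor.

F# minor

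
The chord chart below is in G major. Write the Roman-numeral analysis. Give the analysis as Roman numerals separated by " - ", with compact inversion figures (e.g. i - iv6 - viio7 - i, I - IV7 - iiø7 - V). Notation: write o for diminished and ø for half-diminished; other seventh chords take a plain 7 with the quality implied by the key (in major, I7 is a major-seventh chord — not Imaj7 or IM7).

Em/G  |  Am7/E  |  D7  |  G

Em/G: root E is the submediant; minor triad there is vi6.
Am7/E has root A, degree 2 in G major, so ii43.
D7: root D is the dominant; dominant seventh chord there is V7.
G has root G, degree 1 in G major, so I.

vi6 - ii43 - V7 - I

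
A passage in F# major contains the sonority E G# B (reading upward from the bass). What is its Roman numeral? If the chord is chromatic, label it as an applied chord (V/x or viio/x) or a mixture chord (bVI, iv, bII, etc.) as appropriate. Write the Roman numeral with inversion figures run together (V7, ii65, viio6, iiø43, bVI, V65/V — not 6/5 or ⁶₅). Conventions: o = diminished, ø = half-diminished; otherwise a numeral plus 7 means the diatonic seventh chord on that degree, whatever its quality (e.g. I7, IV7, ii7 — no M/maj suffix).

The pitches E-G#-B form a major triad rooted on E.
E is the lowered seventh degree of F# major (diatonic 7 would be E#). This is a major triad on the lowered seventh degree (the subtonic), borrowed from the parallel minor.

bVII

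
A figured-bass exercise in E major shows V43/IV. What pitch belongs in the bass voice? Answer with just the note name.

B

The applied chord V43/IV is rooted on E: E-G#-B-D.
The figure 43 means second inversion — the fifth is in the bass.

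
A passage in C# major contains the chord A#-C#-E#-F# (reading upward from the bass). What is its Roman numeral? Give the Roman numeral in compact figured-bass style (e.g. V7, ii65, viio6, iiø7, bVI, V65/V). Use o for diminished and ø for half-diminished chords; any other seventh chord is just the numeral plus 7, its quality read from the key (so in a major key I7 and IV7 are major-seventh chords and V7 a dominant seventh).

IV65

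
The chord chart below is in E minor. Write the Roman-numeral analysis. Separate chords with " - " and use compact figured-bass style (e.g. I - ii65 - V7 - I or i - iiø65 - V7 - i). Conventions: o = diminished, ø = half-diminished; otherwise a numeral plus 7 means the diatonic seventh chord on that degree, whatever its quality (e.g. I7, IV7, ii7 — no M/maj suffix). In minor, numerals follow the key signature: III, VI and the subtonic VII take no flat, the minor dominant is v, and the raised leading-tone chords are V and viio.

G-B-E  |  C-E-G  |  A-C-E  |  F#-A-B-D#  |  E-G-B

i6 - VI - iv - V43 - i

G-B-E: root E is the tonic; minor triad there is i6.
C-E-G: root C is the submediant; major triad there is VI.
A-C-E: minor triad on A = scale degree 4 → iv.
F#-A-B-D#: dominant seventh chord on B = scale degree 5 → V43.
E-G-B: minor triad on E = scale degree 1 → i.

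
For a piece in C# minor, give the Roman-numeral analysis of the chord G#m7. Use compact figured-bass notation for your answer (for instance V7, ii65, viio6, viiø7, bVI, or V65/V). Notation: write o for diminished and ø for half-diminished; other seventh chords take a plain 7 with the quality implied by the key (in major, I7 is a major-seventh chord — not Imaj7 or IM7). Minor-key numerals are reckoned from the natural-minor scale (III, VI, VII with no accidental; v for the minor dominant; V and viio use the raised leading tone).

The pitches G#-B-D#-F# form a minor seventh chord rooted on G#.
In C# minor, G# is the dominant; the diatonic minor seventh chord there is v7.

v7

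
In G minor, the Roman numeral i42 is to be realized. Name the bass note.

i in G minor has root G; the chord is G-Bb-D-F.
The figure 42 means third inversion — the seventh is in the bass.

F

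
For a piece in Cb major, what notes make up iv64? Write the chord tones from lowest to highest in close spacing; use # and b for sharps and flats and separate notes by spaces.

iv64 is the minor subdominant, borrowed from the parallel minor. In Cb major that root is Fb.
So the chord is Fb-Abb-Cb.
With the 64 figure the chord is in second inversion; from the bass Cb upward in close position it reads Cb-Fb-Abb.

Cb Fb Abb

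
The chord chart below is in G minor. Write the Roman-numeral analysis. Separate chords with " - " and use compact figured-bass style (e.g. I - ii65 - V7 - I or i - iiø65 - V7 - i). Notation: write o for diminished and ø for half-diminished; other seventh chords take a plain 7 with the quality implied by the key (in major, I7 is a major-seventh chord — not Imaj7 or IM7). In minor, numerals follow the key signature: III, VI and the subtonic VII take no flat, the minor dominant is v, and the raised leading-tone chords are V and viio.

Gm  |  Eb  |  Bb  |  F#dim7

i - VI - III - viio7

Gm: root G is the tonic; minor triad there is i.
Eb: root Eb is the submediant; major triad there is VI.
Bb has root Bb, degree 3 in G minor, so III.
F#dim7 has root F#, degree 7 in G minor, so viio7.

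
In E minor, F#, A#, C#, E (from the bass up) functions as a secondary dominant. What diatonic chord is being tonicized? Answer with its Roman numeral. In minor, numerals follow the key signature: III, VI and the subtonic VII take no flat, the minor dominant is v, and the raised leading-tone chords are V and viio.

V

The chord is a dominant seventh chord on F#.
A dominant resolves down a perfect fifth: F# → B. In E minor, B is scale degree 5, i.e. V.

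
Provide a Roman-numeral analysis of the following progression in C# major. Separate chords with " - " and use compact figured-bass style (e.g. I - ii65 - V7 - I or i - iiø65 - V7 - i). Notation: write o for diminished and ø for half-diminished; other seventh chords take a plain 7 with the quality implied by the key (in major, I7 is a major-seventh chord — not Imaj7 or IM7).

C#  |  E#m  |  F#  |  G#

C#: root C# is the tonic; major triad there is I.
E#m: root E# is the mediant; minor triad there is iii.
F#: root F# is the subdominant; major triad there is IV.
G#: major triad on G# = scale degree 5 → V.

I - iii - IV - V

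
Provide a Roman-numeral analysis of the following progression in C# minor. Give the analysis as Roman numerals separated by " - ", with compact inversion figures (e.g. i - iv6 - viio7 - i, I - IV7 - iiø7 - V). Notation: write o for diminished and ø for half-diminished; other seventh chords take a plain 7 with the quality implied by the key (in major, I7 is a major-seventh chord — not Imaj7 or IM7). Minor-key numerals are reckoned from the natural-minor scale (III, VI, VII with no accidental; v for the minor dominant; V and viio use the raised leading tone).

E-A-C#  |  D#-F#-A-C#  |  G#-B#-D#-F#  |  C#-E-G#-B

E-A-C#: root A is the submediant; major triad there is VI64.
D#-F#-A-C#: root D# is the supertonic; half-diminished seventh chord there is iiø7.
G#-B#-D#-F#: dominant seventh chord on G# = scale degree 5 → V7.
C#-E-G#-B: minor seventh chord on C# = scale degree 1 → i7.

VI64 - iiø7 - V7 - i7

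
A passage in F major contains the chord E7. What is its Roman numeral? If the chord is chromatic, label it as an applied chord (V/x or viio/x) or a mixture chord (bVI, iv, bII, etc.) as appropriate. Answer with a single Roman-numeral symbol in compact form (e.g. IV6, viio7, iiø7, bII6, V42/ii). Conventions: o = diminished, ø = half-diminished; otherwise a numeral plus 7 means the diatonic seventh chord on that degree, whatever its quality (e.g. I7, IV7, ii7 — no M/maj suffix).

V7/iii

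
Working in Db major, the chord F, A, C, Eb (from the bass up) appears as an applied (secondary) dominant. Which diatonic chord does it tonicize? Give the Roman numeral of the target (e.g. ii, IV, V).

vi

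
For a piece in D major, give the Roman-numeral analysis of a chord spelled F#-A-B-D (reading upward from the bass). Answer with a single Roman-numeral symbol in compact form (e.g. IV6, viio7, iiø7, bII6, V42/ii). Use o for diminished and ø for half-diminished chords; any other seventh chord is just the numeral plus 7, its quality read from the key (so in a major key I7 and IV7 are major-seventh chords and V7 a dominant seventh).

vi43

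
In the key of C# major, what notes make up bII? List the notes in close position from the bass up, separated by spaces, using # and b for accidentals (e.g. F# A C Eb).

D F# A

bII is the Neapolitan chord — a major triad on the lowered second degree. In C# major that root is D.
So the chord is D-F#-A, a major triad.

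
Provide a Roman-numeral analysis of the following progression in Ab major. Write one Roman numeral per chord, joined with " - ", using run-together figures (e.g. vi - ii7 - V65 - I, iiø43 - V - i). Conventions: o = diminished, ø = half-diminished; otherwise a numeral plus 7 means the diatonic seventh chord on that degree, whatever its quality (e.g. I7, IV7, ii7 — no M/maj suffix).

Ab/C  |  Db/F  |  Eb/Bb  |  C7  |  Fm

I6 - IV6 - V64 - V7/vi - vi

Ab/C: major triad on Ab = scale degree 1 → I6.
Db/F has root Db, degree 4 in Ab major, so IV6.
Eb/Bb has root Eb, degree 5 in Ab major, so V64.
C7 is the secondary dominant of vi (dominant seventh chord on C): V7/vi.
Fm: minor triad on F = scale degree 6 → vi.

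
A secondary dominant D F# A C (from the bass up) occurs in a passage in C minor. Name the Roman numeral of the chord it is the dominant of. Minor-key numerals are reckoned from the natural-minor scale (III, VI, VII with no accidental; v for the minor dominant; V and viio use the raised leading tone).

The chord is a dominant seventh chord on D.
A dominant resolves down a perfect fifth: D → G. In C minor, G is scale degree 5, i.e. V.

V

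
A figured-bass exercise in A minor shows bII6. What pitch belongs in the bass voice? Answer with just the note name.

D

bII in A minor has root Bb; the chord is Bb-D-F.
The figure 6 means first inversion — the third is in the bass.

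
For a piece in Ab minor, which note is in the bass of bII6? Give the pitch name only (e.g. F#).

Db

bII in Ab minor has root Bbb; the chord is Bbb-Db-Fb.
The figure 6 means first inversion — the third is in the bass.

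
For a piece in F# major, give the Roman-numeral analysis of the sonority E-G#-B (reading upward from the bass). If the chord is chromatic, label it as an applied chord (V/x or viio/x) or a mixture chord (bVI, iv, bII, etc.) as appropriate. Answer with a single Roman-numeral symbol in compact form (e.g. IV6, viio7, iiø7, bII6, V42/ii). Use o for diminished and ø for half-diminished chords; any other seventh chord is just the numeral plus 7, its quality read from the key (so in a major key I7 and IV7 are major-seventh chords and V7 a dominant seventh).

The pitches E-G#-B form a major triad rooted on E.
E is the lowered seventh degree of F# major (diatonic 7 would be E#). This is a major triad on the lowered seventh degree (the subtonic), borrowed from the parallel minor.

bVII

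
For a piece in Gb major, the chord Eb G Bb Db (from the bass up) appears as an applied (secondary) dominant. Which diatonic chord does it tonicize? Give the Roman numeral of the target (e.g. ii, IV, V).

ii

The chord is a dominant seventh chord on Eb.
A dominant resolves down a perfect fifth: Eb → Ab. In Gb major, Ab is scale degree 2, i.e. ii.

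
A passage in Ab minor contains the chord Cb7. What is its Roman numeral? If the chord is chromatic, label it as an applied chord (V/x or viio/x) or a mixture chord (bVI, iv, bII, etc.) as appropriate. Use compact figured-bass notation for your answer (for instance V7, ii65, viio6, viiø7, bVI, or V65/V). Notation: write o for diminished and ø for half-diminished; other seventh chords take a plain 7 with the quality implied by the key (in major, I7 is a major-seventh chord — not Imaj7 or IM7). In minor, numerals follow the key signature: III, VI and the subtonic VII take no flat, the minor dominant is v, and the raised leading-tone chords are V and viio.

V7/VI

The pitches Cb-Eb-Gb-Bbb form a dominant seventh chord rooted on Cb.
Cb is not a diatonic chord root with this quality in Ab minor, but it lies a perfect fifth above Fb (VI), so the chord functions as an applied dominant of VI.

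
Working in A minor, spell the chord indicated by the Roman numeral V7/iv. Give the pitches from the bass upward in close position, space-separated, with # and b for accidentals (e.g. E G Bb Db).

The slash means an applied dominant: we want the dominant of iv. In A minor, iv is D minor, and its dominant is built on A.
Building a dominant seventh chord on A gives A-C#-E-G.

A C# E G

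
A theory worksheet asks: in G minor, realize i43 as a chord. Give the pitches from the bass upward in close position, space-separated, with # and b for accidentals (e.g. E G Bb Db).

In G minor, the tonic is G, and the diatonic chord built there is a minor seventh chord.
That chord is spelled G-Bb-D-F.
The figured bass 43 indicates second inversion, placing the fifth (D) in the bass: D-F-G-Bb.

D F G Bb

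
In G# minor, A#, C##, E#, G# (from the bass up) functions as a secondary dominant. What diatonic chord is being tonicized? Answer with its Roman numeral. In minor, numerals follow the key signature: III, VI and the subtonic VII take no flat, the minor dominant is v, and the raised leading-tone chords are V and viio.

The chord is a dominant seventh chord on A#.
A dominant resolves down a perfect fifth: A# → D#. In G# minor, D# is scale degree 5, i.e. V.

V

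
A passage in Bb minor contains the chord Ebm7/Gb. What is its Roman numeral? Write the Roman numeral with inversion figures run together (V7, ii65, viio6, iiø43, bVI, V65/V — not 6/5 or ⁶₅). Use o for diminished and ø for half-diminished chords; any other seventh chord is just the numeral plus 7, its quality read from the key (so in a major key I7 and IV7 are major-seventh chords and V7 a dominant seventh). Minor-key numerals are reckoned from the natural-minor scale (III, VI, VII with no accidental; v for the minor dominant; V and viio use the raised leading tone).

iv65

The pitches Eb-Gb-Bb-Db form a minor seventh chord rooted on Eb.
Eb is scale degree 4 in Bb minor, and a minor seventh chord on that degree is written iv7.
With Gb in the bass the chord is in first inversion, so the figured bass is 65.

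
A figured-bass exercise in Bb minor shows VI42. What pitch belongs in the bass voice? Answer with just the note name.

F

VI in Bb minor has root Gb; the chord is Gb-Bb-Db-F.
The figure 42 means third inversion — the seventh is in the bass.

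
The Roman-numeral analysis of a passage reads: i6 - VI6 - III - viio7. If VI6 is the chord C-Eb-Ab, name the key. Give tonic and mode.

C minor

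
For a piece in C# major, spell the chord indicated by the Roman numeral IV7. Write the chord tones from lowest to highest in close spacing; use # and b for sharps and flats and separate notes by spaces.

F# A# C# E#

The numeral's case and figure indicate a major seventh chord. In C# major its root, scale degree 4, is F#.
That chord is spelled F#-A#-C#-E#.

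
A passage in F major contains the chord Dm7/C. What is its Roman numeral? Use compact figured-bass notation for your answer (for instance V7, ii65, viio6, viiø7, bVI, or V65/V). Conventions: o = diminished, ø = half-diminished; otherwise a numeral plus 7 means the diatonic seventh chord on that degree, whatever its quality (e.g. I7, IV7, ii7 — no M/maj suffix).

vi42

Stacked in thirds the chord is D-F-A-C: a minor seventh chord on D.
D is scale degree 6 in F major, and a minor seventh chord on that degree is written vi7.
With C in the bass the chord is in third inversion, so the figured bass is 42.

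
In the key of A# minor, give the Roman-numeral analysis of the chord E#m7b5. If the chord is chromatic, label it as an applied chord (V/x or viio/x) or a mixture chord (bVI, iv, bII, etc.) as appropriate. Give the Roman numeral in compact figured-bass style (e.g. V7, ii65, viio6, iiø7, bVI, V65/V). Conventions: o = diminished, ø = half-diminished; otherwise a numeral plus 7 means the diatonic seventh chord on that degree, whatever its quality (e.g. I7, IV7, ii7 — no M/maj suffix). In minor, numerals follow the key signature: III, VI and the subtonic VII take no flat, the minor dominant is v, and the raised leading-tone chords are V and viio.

viiø7/VI

The pitches E#-G#-B-D# form a half-diminished seventh chord rooted on E#.
E# sits a half step below F# (VI in A# minor); a diminished chord there is the applied leading-tone chord of VI.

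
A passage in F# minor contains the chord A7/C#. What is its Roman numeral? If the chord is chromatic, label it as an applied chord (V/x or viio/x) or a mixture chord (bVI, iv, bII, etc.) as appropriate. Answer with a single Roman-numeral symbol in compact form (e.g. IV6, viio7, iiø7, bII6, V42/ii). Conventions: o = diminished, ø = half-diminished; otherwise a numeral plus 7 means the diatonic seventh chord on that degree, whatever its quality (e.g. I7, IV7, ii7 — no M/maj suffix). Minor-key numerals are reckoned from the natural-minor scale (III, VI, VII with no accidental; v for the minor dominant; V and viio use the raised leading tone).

The pitches A-C#-E-G form a dominant seventh chord rooted on A.
A is not a diatonic chord root with this quality in F# minor, but it lies a perfect fifth above D (VI), so the chord functions as an applied dominant of VI.
With C# in the bass the chord is in first inversion, so the figured bass is 65.

V65/VI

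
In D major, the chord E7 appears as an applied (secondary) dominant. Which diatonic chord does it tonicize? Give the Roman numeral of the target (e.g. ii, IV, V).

V

The chord is a dominant seventh chord on E.
A dominant resolves down a perfect fifth: E → A. In D major, A is scale degree 5, i.e. V.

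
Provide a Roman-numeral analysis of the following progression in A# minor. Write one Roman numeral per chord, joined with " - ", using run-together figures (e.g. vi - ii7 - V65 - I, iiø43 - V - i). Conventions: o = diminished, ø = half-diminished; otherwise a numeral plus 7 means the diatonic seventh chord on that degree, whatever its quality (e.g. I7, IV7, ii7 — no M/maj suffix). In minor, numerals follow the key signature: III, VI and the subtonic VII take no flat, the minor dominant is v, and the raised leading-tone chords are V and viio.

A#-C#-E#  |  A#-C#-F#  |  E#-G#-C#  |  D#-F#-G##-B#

i - VI6 - III6 - viio43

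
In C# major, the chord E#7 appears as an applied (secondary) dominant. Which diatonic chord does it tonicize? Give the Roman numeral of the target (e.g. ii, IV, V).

vi

The chord is a dominant seventh chord on E#.
A dominant resolves down a perfect fifth: E# → A#. In C# major, A# is scale degree 6, i.e. vi.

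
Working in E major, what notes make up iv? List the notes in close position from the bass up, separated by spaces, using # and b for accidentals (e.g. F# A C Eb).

A C E

iv is the minor subdominant, borrowed from the parallel minor. In E major that root is A.
So the chord is A-C-E, a minor triad.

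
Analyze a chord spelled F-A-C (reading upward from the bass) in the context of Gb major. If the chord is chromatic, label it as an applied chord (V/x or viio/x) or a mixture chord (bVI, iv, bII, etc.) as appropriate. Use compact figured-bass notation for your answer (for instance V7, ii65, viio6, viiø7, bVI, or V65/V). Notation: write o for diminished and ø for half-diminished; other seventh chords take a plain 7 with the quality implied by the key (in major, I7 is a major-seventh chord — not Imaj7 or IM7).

V/iii

Stacked in thirds the chord is F-A-C: a major triad on F.
F is not a diatonic chord root with this quality in Gb major, but it lies a perfect fifth above Bb (iii), so the chord functions as an applied dominant of iii.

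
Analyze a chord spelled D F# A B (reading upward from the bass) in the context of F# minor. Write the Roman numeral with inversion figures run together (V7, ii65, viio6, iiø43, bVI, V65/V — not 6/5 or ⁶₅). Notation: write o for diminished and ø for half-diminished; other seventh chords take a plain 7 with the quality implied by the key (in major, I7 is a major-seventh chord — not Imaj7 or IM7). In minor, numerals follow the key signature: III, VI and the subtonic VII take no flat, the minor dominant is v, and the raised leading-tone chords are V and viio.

The pitches B-D-F#-A form a minor seventh chord rooted on B.
B is scale degree 4 in F# minor, and a minor seventh chord on that degree is written iv7.
With D in the bass the chord is in first inversion, so the figured bass is 65.

iv65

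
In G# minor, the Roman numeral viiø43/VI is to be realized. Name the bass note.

A

The applied chord viiø43/VI is rooted on D#: D#-F#-A-C#.
The figure 43 means second inversion — the fifth is in the bass.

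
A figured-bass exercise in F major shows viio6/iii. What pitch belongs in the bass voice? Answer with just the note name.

The applied chord viio6/iii is rooted on G#: G#-B-D.
The figure 6 means first inversion — the third is in the bass.

B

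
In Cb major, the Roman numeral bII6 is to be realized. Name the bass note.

bII in Cb major has root Dbb; the chord is Dbb-Fb-Abb.
The figure 6 means first inversion — the third is in the bass.

Fb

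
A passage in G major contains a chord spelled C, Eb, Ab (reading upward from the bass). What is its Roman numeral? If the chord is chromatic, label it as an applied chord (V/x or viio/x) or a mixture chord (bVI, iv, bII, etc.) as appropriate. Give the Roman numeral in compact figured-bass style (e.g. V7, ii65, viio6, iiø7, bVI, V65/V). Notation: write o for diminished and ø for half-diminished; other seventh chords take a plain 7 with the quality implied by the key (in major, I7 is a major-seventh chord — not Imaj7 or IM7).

The pitches Ab-C-Eb form a major triad rooted on Ab.
Ab is the lowered second degree of G major (diatonic 2 would be A). This is the Neapolitan sixth — a major triad on the lowered second degree, here in its customary first inversion.
With C in the bass the chord is in first inversion, so the figured bass is 6.

bII6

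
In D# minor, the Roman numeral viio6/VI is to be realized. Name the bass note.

C#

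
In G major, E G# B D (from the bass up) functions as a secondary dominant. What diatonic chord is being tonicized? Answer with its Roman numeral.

ii

The chord is a dominant seventh chord on E.
A dominant resolves down a perfect fifth: E → A. In G major, A is scale degree 2, i.e. ii.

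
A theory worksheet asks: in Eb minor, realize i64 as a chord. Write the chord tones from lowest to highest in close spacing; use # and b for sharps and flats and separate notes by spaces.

The numeral's case and figure indicate a minor triad. In Eb minor its root, the tonic, is Eb.
That chord is spelled Eb-Gb-Bb.
With the 64 figure the chord is in second inversion; from the bass Bb upward in close position it reads Bb-Eb-Gb.

Bb Eb Gb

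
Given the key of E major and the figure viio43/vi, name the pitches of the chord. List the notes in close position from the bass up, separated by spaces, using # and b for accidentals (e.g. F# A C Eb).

F# A B# D#

viio43/vi is a secondary leading-tone chord. The target vi is C# in E major; the applied chord is rooted a semitone below, on B#.
Building a fully diminished seventh chord on B# gives B#-D#-F#-A.
The figured bass 43 indicates second inversion, placing the fifth (F#) in the bass: F#-A-B#-D#.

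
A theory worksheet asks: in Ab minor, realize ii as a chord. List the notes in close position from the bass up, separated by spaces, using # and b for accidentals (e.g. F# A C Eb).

ii is the minor supertonic, borrowed from the parallel major (the Dorian ii). In Ab minor that root is Bb.
So the chord is Bb-Db-F.

Bb Db F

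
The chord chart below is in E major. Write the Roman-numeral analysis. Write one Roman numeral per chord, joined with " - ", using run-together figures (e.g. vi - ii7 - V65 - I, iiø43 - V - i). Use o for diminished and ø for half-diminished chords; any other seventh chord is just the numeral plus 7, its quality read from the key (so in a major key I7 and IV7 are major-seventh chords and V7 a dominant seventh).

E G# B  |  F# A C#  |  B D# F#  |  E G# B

I - ii - V - I

E-G#-B: root E is the tonic; major triad there is I.
F#-A-C#: root F# is the supertonic; minor triad there is ii.
B-D#-F#: root B is the dominant; major triad there is V.
E-G#-B has root E, degree 1 in E major, so I.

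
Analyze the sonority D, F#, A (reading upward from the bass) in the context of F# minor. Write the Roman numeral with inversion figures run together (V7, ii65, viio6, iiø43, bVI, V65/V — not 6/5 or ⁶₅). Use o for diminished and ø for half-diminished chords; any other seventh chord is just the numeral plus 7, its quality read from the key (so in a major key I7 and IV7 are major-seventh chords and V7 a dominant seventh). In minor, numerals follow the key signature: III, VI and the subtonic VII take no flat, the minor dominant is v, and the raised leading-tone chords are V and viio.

Stacked in thirds the chord is D-F#-A: a major triad on D.
In F# minor, D is the submediant; the diatonic major triad there is VI.

VI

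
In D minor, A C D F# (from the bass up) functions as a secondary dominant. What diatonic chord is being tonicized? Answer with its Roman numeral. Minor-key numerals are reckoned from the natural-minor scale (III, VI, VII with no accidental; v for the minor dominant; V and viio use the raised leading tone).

iv

The chord is a dominant seventh chord on D.
A dominant resolves down a perfect fifth: D → G. In D minor, G is scale degree 4, i.e. iv.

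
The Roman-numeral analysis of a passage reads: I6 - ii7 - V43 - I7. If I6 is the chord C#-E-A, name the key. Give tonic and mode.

A major

The anchor chord is a major triad on A, labeled I6.
If A is scale degree 1 and the mode makes that degree carry a major triad, the tonic is A and the mode is major.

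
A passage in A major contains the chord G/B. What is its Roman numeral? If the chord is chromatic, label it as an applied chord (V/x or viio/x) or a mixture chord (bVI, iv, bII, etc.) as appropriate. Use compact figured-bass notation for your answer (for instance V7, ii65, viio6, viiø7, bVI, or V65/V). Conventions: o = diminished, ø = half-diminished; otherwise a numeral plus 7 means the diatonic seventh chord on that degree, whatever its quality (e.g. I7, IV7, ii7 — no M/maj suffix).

bVII6

Stacked in thirds the chord is G-B-D: a major triad on G.
G is the lowered seventh degree of A major (diatonic 7 would be G#). This is a major triad on the lowered seventh degree (the subtonic), borrowed from the parallel minor.
With B in the bass the chord is in first inversion, so the figured bass is 6.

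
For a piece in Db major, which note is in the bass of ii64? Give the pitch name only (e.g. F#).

ii in Db major has root Eb; the chord is Eb-Gb-Bb.
The figure 64 means second inversion — the fifth is in the bass.

Bb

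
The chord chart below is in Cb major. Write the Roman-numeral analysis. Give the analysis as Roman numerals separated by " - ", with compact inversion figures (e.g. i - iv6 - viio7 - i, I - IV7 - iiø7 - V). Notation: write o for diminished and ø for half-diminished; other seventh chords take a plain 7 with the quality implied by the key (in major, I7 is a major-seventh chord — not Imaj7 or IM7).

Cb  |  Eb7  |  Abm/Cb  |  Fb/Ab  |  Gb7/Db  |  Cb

Cb: major triad on Cb = scale degree 1 → I.
Eb7: a dominant seventh chord on Eb, the applied dominant of vi → V7/vi.
Abm/Cb has root Ab, degree 6 in Cb major, so vi6.
Fb/Ab: major triad on Fb = scale degree 4 → IV6.
Gb7/Db: root Gb is the dominant; dominant seventh chord there is V43.
Cb: major triad on Cb = scale degree 1 → I.

I - V7/vi - vi6 - IV6 - V43 - I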